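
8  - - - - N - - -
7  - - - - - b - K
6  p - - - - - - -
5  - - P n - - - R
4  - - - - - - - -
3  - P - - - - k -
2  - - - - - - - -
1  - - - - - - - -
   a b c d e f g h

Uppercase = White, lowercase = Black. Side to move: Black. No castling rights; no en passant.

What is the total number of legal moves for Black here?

19

Black to move; king on g3.
In check: no.
Legal moves: Bg8+, Bxe8, Bg6+, Be6, Bxh5, Ne7, Nc7, Nf6+, Nb6, Nf4, Nb4, Ne3, Nc3, Kg4, Kf4, Kf3, Kg2, Kf2, a5.
Count: 19.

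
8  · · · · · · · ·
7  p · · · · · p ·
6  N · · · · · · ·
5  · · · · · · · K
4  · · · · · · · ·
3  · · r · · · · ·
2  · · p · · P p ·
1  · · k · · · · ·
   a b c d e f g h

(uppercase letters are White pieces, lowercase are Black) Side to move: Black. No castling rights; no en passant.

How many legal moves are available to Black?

22

Black to move; king on c1.
In check: no.
Legal moves: Rc8, Rc7, Rc6, Rc5+, Rc4, Rh3+, Rg3, Rf3, Re3, Rd3, Rb3, Ra3, Kd2, Kb2, Kd1, Kb1, g6+, g1=Q, g1=R, g1=B, g1=N, g5.
Count: 22.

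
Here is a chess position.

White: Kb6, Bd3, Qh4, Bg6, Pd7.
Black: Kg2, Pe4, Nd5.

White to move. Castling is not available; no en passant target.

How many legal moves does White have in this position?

7

White to move; king on b6.
In check: yes, from the black knight on d5.
Legal moves: Kb7, Ka7, Kc6, Ka6, Kc5, Kb5, Ka5.
Count: 7.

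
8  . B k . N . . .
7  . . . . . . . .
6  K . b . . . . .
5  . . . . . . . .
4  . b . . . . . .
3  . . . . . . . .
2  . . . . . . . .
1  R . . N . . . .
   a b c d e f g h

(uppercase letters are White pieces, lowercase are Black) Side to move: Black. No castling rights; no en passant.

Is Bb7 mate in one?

After Bb7: white king on a6; in check: yes, from the black bishop on b7.
White has 3 legal replies: Ka7, Kb6, Kb5.
In check but a legal move exists → not checkmate.

no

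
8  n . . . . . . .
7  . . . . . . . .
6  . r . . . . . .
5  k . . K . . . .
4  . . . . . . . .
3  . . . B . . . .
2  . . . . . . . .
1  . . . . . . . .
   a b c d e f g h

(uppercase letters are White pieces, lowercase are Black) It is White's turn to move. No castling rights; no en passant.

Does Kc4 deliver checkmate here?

no

After Kc4: black king on a5; in check: no.
Black is not in check, so this cannot be checkmate.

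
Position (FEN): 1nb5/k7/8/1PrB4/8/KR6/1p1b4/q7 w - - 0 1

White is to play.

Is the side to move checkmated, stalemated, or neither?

White to move; white king on a3.
In check: yes, from the black queen on a1.
King squares — a2: attacked by Qa1; b2: attacked by Qa1; b3: own rook; a4: attacked by Qa1; b4: attacked by Bd2.
Legal moves for White: none.
In check with no legal moves → checkmate.

checkmate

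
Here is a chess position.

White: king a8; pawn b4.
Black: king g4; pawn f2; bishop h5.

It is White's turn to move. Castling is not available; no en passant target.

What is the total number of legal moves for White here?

4

White to move; king on a8.
In check: no.
Legal moves: Kb8, Kb7, Ka7, b5.
Count: 4.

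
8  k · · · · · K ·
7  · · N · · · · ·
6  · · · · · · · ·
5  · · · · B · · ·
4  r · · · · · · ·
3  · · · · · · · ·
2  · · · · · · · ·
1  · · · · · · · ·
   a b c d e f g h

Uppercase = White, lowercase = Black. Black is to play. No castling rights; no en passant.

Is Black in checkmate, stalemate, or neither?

Black to move; black king on a8.
In check: yes, from the white knight on c7.
Legal moves for Black: Kb8, Kb7, Ka7.
Black is in check but has 3 legal moves → neither.

neither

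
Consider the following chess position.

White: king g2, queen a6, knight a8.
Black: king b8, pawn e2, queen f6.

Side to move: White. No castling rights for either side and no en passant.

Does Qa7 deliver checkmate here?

After Qa7: black king on b8; in check: yes, from the white queen on a7.
Black has 2 legal replies: Kc8, Kxa7.
In check but a legal move exists → not checkmate.

no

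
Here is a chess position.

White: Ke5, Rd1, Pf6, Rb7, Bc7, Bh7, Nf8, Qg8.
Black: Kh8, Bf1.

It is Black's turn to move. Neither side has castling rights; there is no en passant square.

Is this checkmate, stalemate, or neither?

Black to move; black king on h8.
In check: yes, from the white queen on g8.
King squares — g7: attacked by Pf6; h7: attacked by Nf8; g8: attacked by Bh7.
Legal moves for Black: none.
In check with no legal moves → checkmate.

checkmate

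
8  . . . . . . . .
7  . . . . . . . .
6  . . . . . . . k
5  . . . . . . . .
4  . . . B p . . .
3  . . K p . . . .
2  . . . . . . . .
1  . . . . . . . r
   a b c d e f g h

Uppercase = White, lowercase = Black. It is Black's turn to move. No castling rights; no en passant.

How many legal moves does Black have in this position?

17

Black to move; king on h6.
In check: no.
Legal moves: Kh7, Kg6, Kh5, Kg5, Rh5, Rh4, Rh3, Rh2, Rg1, Rf1, Re1, Rd1, Rc1+, Rb1, Ra1, e3, d2.
Count: 17.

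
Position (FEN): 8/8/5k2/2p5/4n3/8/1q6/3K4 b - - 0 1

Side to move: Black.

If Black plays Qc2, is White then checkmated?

After Qc2: white king on d1; in check: yes, from the black queen on c2.
White has 2 legal replies: Kxc2, Ke1.
In check but a legal move exists → not checkmate.

no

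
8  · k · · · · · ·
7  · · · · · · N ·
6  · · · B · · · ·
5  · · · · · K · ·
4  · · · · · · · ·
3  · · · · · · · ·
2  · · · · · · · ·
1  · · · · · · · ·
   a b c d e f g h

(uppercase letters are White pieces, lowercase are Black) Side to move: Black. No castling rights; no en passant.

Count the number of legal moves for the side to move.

Black to move; king on b8.
In check: yes, from the white bishop on d6.
Legal moves: Kc8, Ka8, Kb7, Ka7.
Count: 4.

4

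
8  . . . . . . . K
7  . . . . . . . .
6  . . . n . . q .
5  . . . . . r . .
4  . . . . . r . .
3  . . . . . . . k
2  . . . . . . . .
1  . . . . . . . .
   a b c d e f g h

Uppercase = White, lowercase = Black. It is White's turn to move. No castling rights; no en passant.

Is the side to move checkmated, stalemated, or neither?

stalemate

White to move; white king on h8.
In check: no.
King squares — g7: attacked by Qg6; h7: attacked by Qg6; g8: attacked by Qg6.
Legal moves for White: none.
Not in check and no legal moves → stalemate.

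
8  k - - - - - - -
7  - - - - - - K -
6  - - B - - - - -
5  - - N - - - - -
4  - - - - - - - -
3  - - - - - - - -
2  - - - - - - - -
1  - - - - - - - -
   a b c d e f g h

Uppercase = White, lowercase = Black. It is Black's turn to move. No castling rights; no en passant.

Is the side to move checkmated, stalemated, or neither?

Black to move; black king on a8.
In check: yes, from the white bishop on c6.
King squares — a7: available; b7: attacked by Nc5; b8: available.
Legal moves for Black: Kb8, Ka7.
Black is in check but has 2 legal moves → neither.

neither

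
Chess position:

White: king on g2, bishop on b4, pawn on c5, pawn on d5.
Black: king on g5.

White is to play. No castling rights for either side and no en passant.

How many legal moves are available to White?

15

White to move; king on g2.
In check: no.
Legal moves: Ba5, Bc3, Ba3, Bd2+, Be1, Kh3, Kg3, Kf3, Kh2, Kf2, Kh1, Kg1, Kf1, d6, c6.
Count: 15.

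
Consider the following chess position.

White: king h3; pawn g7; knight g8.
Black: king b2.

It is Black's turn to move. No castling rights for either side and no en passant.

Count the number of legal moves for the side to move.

8

Black to move; king on b2.
In check: no.
Legal moves: Kc3, Kb3, Ka3, Kc2, Ka2, Kc1, Kb1, Ka1.
Count: 8.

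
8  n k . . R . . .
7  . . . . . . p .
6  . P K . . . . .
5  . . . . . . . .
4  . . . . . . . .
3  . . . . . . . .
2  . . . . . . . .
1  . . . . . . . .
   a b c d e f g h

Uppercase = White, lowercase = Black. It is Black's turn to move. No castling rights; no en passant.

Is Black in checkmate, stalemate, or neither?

Black to move; black king on b8.
In check: yes, from the white rook on e8.
King squares — a7: attacked by Pb6; b7: attacked by Kc6; c7: attacked by Pb6; a8: own knight; c8: attacked by Re8.
Legal moves for Black: none.
In check with no legal moves → checkmate.

checkmate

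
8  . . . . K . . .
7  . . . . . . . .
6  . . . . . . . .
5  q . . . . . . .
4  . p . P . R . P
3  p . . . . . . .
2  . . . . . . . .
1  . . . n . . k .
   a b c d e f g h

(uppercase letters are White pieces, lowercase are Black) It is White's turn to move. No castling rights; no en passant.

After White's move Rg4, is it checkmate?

no

After Rg4: black king on g1; in check: yes, from the white rook on g4.
Black has 4 legal replies: Kh2, Kf2, Kh1, Kf1.
In check but a legal move exists → not checkmate.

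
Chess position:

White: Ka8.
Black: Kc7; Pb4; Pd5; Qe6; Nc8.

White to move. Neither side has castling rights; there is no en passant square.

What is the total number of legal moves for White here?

0

White to move; king on a8.
In check: no.
Legal moves: none.
Count: 0.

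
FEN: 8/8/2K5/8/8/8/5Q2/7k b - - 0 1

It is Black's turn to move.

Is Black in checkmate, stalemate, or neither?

Black to move; black king on h1.
In check: no.
King squares — g1: attacked by Qf2; g2: attacked by Qf2; h2: attacked by Qf2.
Legal moves for Black: none.
Not in check and no legal moves → stalemate.

stalemate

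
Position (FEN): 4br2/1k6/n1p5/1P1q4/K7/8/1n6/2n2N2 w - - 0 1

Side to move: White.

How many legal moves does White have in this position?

White to move; king on a4.
In check: yes, from the black knight on b2.
Legal moves: Ka5, Ka3.
Count: 2.

2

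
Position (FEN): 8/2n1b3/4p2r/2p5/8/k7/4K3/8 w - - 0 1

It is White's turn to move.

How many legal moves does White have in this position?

White to move; king on e2.
In check: no.
Legal moves: Kf3, Ke3, Kd3, Kf2, Kd2, Kf1, Ke1, Kd1.
Count: 8.

8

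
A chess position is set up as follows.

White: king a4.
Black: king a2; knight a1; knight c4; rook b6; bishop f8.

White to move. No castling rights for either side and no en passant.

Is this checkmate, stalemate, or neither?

stalemate

White to move; white king on a4.
In check: no.
King squares — a3: attacked by Ka2; b3: attacked by Na1; b4: attacked by Rb6; a5: attacked by Nc4; b5: attacked by Rb6.
Legal moves for White: none.
Not in check and no legal moves → stalemate.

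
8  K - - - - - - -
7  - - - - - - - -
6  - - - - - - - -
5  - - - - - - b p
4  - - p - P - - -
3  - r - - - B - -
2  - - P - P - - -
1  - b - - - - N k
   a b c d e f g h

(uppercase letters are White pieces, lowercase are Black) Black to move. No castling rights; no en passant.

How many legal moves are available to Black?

3

Black to move; king on h1.
In check: yes, from the white bishop on f3.
Legal moves: Kh2, Kxg1, Rxf3.
Count: 3.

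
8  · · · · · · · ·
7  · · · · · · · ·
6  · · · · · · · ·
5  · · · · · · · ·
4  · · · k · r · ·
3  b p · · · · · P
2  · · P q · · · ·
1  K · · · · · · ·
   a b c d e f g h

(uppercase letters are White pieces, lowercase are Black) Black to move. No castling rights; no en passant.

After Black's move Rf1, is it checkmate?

yes

After Rf1: white king on a1; in check: yes, from the black rook on f1.
King squares — b1: attacked by Rf1; a2: attacked by Pb3; b2: attacked by Ba3.
White has no legal moves → checkmate.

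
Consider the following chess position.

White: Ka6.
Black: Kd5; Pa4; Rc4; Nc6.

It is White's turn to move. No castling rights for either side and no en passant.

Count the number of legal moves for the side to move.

White to move; king on a6.
In check: no.
Legal moves: Kb7, Kb6, Kb5.
Count: 3.

3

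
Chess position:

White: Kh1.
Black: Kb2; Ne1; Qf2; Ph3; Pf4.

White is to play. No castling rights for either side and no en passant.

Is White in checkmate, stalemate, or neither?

stalemate

White to move; white king on h1.
In check: no.
King squares — g1: attacked by Qf2; g2: attacked by Ne1; h2: attacked by Qf2.
Legal moves for White: none.
Not in check and no legal moves → stalemate.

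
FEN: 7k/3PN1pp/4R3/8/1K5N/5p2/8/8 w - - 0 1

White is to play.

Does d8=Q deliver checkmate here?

After d8=Q: black king on h8; in check: yes, from the white queen on d8.
King squares — g7: own pawn; h7: own pawn; g8: attacked by Ne7.
Black has no legal moves → checkmate.

yes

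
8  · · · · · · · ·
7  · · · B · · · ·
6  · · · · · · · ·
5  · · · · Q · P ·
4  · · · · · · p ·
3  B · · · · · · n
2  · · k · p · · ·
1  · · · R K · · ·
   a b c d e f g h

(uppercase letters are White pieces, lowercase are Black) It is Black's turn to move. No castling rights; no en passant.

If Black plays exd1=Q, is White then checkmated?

yes

After exd1=Q: white king on e1; in check: yes, from the black queen on d1.
King squares — d1: attacked by Kc2; f1: attacked by Qd1; d2: attacked by Qd1; e2: attacked by Qd1; f2: attacked by Nh3.
White has no legal moves → checkmate.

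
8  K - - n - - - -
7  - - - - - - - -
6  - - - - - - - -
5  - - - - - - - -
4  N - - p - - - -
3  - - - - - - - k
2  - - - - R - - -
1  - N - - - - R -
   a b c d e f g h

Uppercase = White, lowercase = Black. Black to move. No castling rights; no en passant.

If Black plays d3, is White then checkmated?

no

After d3: white king on a8; in check: no.
White is not in check, so this cannot be checkmate.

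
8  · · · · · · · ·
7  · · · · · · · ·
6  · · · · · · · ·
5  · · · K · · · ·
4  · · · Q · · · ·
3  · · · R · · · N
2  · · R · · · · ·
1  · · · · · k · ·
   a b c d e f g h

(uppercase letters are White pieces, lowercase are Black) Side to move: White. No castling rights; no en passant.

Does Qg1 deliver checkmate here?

After Qg1: black king on f1; in check: yes, from the white queen on g1.
King squares — e1: attacked by Qg1; g1: attacked by Nh3; e2: attacked by Rc2; f2: attacked by Qg1; g2: attacked by Qg1.
Black has no legal moves → checkmate.

yes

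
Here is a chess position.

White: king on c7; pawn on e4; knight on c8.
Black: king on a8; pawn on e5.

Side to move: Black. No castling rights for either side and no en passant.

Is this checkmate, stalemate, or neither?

stalemate

Black to move; black king on a8.
In check: no.
King squares — a7: attacked by Nc8; b7: attacked by Kc7; b8: attacked by Kc7.
Legal moves for Black: none.
Not in check and no legal moves → stalemate.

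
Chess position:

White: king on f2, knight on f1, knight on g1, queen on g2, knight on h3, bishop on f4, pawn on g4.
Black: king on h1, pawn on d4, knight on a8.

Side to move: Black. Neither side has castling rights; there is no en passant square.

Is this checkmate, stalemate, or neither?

Black to move; black king on h1.
In check: yes, from the white queen on g2.
King squares — g1: attacked by Kf2; g2: attacked by Kf2; h2: attacked by Nf1.
Legal moves for Black: none.
In check with no legal moves → checkmate.

checkmate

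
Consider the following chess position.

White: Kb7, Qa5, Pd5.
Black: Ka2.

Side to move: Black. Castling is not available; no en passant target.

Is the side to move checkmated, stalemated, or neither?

neither

Black to move; black king on a2.
In check: yes, from the white queen on a5.
Legal moves for Black: Kb3, Kb2, Kb1.
Black is in check but has 3 legal moves → neither.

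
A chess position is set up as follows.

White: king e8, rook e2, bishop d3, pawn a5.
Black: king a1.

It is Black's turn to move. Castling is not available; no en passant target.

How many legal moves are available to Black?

Black to move; king on a1.
In check: no.
Legal moves: none.
Count: 0.

0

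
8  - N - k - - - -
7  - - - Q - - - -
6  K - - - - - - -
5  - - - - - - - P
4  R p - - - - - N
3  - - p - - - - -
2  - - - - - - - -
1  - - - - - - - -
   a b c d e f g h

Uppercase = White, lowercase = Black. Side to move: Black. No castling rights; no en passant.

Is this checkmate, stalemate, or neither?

checkmate

Black to move; black king on d8.
In check: yes, from the white queen on d7.
King squares — c7: attacked by Qd7; d7: attacked by Nb8; e7: attacked by Qd7; c8: attacked by Qd7; e8: attacked by Qd7.
Legal moves for Black: none.
In check with no legal moves → checkmate.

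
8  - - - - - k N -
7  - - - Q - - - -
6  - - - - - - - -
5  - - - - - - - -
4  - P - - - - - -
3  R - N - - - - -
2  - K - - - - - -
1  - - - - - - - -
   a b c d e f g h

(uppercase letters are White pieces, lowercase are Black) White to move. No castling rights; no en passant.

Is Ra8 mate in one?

yes

After Ra8: black king on f8; in check: yes, from the white rook on a8.
King squares — e7: attacked by Qd7; f7: attacked by Qd7; g7: attacked by Qd7; e8: attacked by Qd7; g8: attacked by Ra8.
Black has no legal moves → checkmate.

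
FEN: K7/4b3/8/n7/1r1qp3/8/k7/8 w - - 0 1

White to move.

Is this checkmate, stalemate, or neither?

White to move; white king on a8.
In check: no.
King squares — a7: attacked by Qd4; b7: attacked by Rb4; b8: attacked by Rb4.
Legal moves for White: none.
Not in check and no legal moves → stalemate.

stalemate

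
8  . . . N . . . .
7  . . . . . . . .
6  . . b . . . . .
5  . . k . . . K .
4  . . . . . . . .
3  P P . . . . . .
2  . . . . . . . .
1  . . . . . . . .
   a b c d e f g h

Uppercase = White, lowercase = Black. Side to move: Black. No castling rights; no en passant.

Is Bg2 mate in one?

no

After Bg2: white king on g5; in check: no.
White is not in check, so this cannot be checkmate.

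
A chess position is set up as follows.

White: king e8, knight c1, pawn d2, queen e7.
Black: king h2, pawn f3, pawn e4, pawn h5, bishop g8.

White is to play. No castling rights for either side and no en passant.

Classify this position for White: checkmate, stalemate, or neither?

neither

White to move; white king on e8.
In check: no.
Legal moves for White include: Kf8, Kd8, Kd7, Qf8, Qd8, Qh7, Qg7, Qf7, Qd7, Qc7+, Qb7, Qa7, Qf6, Qe6, Qd6+, Qg5, Qe5+, Qc5, ... (list truncated; more exist).
White has legal moves and is not in check → neither.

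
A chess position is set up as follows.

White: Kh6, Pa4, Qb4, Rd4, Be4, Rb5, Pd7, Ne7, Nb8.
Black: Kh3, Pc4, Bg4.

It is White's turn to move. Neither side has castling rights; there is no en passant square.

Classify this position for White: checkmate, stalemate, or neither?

White to move; white king on h6.
In check: no.
Legal moves for White include: Nbc6, Na6, Ng8, Nc8, Ng6, Nec6, Nf5, Nd5, Kh7, Kg7, Kg6, Kg5, Rb7, Rb6, Rh5+, Rg5, Rf5, Re5, ... (list truncated; more exist).
White has legal moves and is not in check → neither.

neither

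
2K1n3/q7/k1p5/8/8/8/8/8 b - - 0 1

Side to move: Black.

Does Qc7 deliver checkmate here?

yes

After Qc7: white king on c8; in check: yes, from the black queen on c7.
King squares — b7: attacked by Ka6; c7: attacked by Ne8; d7: attacked by Qc7; b8: attacked by Qc7; d8: attacked by Qc7.
White has no legal moves → checkmate.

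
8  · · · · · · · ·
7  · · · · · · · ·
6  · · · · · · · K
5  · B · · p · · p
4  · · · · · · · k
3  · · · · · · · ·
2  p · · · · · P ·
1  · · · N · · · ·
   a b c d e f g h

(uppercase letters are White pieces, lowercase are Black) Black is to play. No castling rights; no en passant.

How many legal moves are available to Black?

7

Black to move; king on h4.
In check: no.
Legal moves: Kg4, Kg3, e4, a1=Q, a1=R, a1=B, a1=N.
Count: 7.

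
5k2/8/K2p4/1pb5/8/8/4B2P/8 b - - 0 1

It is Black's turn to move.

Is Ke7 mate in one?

no

After Ke7: white king on a6; in check: no.
White is not in check, so this cannot be checkmate.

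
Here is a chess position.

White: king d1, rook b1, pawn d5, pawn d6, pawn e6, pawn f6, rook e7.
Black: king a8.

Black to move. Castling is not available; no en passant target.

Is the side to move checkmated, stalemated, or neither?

stalemate

Black to move; black king on a8.
In check: no.
King squares — a7: attacked by Re7; b7: attacked by Rb1; b8: attacked by Rb1.
Legal moves for Black: none.
Not in check and no legal moves → stalemate.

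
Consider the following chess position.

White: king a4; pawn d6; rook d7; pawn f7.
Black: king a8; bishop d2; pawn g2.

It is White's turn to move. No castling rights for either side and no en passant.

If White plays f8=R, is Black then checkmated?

After f8=R: black king on a8; in check: yes, from the white rook on f8.
King squares — a7: attacked by Rd7; b7: attacked by Rd7; b8: attacked by Rf8.
Black has no legal moves → checkmate.

yes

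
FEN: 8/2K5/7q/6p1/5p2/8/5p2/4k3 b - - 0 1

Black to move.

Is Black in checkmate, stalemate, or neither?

neither

Black to move; black king on e1.
In check: no.
Legal moves for Black include: Qh8, Qf8, Qh7+, Qg7+, Qg6, Qf6, Qe6, Qd6+, Qc6+, Qb6+, Qa6, Qh5, Qh4, Qh3, Qh2, Qh1, Ke2, Kd2, ... (list truncated; more exist).
Black has legal moves and is not in check → neither.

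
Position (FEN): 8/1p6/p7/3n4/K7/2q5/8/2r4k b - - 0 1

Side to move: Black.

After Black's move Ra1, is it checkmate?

yes

After Ra1: white king on a4; in check: yes, from the black rook on a1.
King squares — a3: attacked by Ra1; b3: attacked by Qc3; b4: attacked by Qc3; a5: attacked by Ra1; b5: attacked by Pa6.
White has no legal moves → checkmate.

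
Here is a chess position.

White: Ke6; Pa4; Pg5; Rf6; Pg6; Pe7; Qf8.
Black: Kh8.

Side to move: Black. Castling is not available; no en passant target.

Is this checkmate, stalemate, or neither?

Black to move; black king on h8.
In check: yes, from the white queen on f8.
King squares — g7: attacked by Qf8; h7: attacked by Pg6; g8: attacked by Qf8.
Legal moves for Black: none.
In check with no legal moves → checkmate.

checkmate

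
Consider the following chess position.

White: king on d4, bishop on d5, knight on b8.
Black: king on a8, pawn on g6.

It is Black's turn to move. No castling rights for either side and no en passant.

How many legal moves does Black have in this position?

Black to move; king on a8.
In check: yes, from the white bishop on d5.
Legal moves: Kxb8, Ka7.
Count: 2.

2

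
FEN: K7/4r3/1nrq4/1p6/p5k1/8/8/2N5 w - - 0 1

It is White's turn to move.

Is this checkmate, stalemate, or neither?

White to move; white king on a8.
In check: yes, from the black knight on b6.
King squares — a7: attacked by Re7; b7: attacked by Re7; b8: attacked by Qd6.
Legal moves for White: none.
In check with no legal moves → checkmate.

checkmate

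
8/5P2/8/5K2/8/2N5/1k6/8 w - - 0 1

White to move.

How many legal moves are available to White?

White to move; king on f5.
In check: no.
Legal moves: Kg6, Kf6, Ke6, Kg5, Ke5, Kg4, Kf4, Ke4, Nd5, Nb5, Ne4, Na4+, Ne2, Na2, Nd1+, Nb1, f8=Q, f8=R, f8=B, f8=N.
Count: 20.

20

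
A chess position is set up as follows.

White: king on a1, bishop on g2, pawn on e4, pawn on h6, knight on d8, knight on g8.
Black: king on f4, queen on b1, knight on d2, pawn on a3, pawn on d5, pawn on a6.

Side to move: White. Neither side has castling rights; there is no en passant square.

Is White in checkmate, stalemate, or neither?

checkmate

White to move; white king on a1.
In check: yes, from the black queen on b1.
King squares — b1: attacked by Nd2; a2: attacked by Qb1; b2: attacked by Qb1.
Legal moves for White: none.
In check with no legal moves → checkmate.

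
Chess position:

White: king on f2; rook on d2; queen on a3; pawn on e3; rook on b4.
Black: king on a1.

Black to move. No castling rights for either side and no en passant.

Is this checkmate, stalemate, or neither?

checkmate

Black to move; black king on a1.
In check: yes, from the white queen on a3.
King squares — b1: attacked by Rb4; a2: attacked by Rd2; b2: attacked by Rd2.
Legal moves for Black: none.
In check with no legal moves → checkmate.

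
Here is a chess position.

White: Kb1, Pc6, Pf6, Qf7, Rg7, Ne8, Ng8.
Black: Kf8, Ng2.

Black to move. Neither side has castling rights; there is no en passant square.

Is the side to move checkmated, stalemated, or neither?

checkmate

Black to move; black king on f8.
In check: yes, from the white queen on f7.
King squares — e7: attacked by Pf6; f7: attacked by Rg7; g7: attacked by Pf6; e8: attacked by Qf7; g8: attacked by Qf7.
Legal moves for Black: none.
In check with no legal moves → checkmate.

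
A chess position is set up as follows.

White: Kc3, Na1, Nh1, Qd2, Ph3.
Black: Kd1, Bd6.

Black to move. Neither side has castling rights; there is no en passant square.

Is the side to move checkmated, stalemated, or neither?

Black to move; black king on d1.
In check: yes, from the white queen on d2.
King squares — c1: attacked by Qd2; e1: attacked by Qd2; c2: attacked by Na1; d2: attacked by Kc3; e2: attacked by Qd2.
Legal moves for Black: none.
In check with no legal moves → checkmate.

checkmate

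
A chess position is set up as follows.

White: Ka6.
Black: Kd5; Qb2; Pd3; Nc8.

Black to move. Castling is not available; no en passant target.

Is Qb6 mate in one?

yes

After Qb6: white king on a6; in check: yes, from the black queen on b6.
King squares — a5: attacked by Qb6; b5: attacked by Qb6; b6: attacked by Nc8; a7: attacked by Qb6; b7: attacked by Qb6.
White has no legal moves → checkmate.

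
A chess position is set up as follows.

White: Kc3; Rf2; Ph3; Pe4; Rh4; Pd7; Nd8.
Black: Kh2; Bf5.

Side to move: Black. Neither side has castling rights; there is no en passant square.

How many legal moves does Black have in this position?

Black to move; king on h2.
In check: yes, from the white rook on f2.
Legal moves: Kg3, Kh1, Kg1.
Count: 3.

3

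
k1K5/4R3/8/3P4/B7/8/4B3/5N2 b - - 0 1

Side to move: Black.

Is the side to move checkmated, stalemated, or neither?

stalemate

Black to move; black king on a8.
In check: no.
King squares — a7: attacked by Re7; b7: attacked by Re7; b8: attacked by Kc8.
Legal moves for Black: none.
Not in check and no legal moves → stalemate.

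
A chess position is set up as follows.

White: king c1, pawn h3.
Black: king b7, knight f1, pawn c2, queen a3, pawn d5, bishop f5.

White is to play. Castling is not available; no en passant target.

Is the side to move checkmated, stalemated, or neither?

White to move; white king on c1.
In check: yes, from the black queen on a3.
King squares — b1: attacked by Pc2; d1: attacked by Pc2; b2: attacked by Qa3; c2: attacked by Bf5; d2: attacked by Nf1.
Legal moves for White: none.
In check with no legal moves → checkmate.

checkmate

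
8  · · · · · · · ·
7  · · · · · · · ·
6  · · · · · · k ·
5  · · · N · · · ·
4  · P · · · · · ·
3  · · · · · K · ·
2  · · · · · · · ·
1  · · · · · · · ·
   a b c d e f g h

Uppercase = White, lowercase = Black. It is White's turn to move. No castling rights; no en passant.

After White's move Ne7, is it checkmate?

no

After Ne7: black king on g6; in check: yes, from the white knight on e7.
Black has 7 legal replies: Kh7, Kg7, Kf7, Kh6, Kf6, Kh5, Kg5.
In check but a legal move exists → not checkmate.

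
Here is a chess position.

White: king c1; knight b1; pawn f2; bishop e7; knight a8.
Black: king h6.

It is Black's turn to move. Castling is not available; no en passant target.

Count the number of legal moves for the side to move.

4

Black to move; king on h6.
In check: no.
Legal moves: Kh7, Kg7, Kg6, Kh5.
Count: 4.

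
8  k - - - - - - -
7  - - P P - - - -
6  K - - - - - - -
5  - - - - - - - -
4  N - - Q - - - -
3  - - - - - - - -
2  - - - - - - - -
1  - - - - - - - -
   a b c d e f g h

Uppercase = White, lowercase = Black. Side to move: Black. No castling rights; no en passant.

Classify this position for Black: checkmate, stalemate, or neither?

stalemate

Black to move; black king on a8.
In check: no.
King squares — a7: attacked by Qd4; b7: attacked by Ka6; b8: attacked by Pc7.
Legal moves for Black: none.
Not in check and no legal moves → stalemate.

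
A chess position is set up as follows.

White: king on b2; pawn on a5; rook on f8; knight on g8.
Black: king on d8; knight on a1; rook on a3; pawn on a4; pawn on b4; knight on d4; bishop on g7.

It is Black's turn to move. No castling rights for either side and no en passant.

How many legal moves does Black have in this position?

Black to move; king on d8.
In check: yes, from the white rook on f8.
Legal moves: Kd7, Kc7, Bxf8.
Count: 3.

3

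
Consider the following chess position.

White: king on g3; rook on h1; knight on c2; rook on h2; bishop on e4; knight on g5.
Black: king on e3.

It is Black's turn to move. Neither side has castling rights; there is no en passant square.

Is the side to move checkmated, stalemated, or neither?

Black to move; black king on e3.
In check: yes, from the white knight on c2.
King squares — d2: attacked by Rh2; e2: attacked by Rh2; f2: attacked by Rh2; d3: attacked by Be4; f3: attacked by Kg3; d4: attacked by Nc2; e4: attacked by Ng5; f4: attacked by Kg3.
Legal moves for Black: none.
In check with no legal moves → checkmate.

checkmate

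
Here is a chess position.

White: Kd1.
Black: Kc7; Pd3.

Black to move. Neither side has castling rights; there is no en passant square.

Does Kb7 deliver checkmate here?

no

After Kb7: white king on d1; in check: no.
White is not in check, so this cannot be checkmate.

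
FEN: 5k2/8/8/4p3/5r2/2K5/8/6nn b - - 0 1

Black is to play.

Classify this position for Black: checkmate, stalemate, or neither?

neither

Black to move; black king on f8.
In check: no.
Legal moves for Black include: Kg8, Ke8, Kg7, Kf7, Ke7, Rf7, Rf6, Rf5, Rh4, Rg4, Re4, Rd4, Rc4+, Rb4, Ra4, Rf3+, Rf2, Rf1, ... (list truncated; more exist).
Black has legal moves and is not in check → neither.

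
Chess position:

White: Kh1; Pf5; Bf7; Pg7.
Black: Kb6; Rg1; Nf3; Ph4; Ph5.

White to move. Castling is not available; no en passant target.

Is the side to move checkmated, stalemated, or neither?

White to move; white king on h1.
In check: yes, from the black rook on g1.
King squares — g1: attacked by Nf3; g2: attacked by Rg1; h2: attacked by Nf3.
Legal moves for White: none.
In check with no legal moves → checkmate.

checkmate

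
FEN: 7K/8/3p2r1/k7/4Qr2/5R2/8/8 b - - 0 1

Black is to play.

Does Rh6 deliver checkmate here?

no

After Rh6: white king on h8; in check: yes, from the black rook on h6.
White has 3 legal replies: Kg8, Kg7, Qh7.
In check but a legal move exists → not checkmate.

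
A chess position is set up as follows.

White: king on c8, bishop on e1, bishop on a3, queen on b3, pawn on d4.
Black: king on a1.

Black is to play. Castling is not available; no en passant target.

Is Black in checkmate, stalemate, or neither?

Black to move; black king on a1.
In check: no.
King squares — b1: attacked by Qb3; a2: attacked by Qb3; b2: attacked by Ba3.
Legal moves for Black: none.
Not in check and no legal moves → stalemate.

stalemate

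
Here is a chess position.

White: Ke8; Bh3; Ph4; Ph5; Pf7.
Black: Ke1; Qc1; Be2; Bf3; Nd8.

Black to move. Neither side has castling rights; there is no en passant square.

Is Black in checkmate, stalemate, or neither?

neither

Black to move; black king on e1.
In check: no.
Legal moves for Black include: Nxf7, Nb7, Ne6, Nc6, Ba8, Bb7, Bc6+, Bxh5, Bd5, Bg4, Be4, Bg2, Bh1, Ba6, Bb5+, Bc4, Bd3, Bf1, ... (list truncated; more exist).
Black has legal moves and is not in check → neither.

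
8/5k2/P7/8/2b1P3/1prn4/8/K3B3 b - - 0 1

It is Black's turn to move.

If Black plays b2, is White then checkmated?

no

After b2: white king on a1; in check: yes, from the black pawn on b2.
White has 1 legal reply: Kb1.
In check but a legal move exists → not checkmate.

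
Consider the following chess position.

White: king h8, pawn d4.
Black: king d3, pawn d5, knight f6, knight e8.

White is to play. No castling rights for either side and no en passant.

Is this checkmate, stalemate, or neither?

stalemate

White to move; white king on h8.
In check: no.
King squares — g7: attacked by Ne8; h7: attacked by Nf6; g8: attacked by Nf6.
Legal moves for White: none.
Not in check and no legal moves → stalemate.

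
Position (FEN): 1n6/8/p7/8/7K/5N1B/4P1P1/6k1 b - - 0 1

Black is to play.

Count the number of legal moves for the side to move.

Black to move; king on g1.
In check: yes, from the white knight on f3.
Legal moves: Kf2, Kh1, Kf1.
Count: 3.

3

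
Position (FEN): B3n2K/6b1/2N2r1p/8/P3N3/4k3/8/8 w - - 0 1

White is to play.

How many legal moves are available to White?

2

White to move; king on h8.
In check: yes, from the black bishop on g7.
Legal moves: Kg8, Kh7.
Count: 2.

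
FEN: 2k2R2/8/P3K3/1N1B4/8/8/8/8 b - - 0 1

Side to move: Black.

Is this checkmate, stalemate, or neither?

checkmate

Black to move; black king on c8.
In check: yes, from the white rook on f8.
King squares — b7: attacked by Bd5; c7: attacked by Nb5; d7: attacked by Ke6; b8: attacked by Rf8; d8: attacked by Rf8.
Legal moves for Black: none.
In check with no legal moves → checkmate.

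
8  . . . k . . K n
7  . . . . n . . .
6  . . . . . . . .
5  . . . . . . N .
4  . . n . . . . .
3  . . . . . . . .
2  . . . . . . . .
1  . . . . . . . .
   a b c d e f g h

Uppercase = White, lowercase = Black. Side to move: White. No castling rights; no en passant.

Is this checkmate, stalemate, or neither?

neither

White to move; white king on g8.
In check: yes, from the black knight on e7.
King squares — f7: attacked by Nh8; g7: available; h7: available; f8: available; h8: available.
Legal moves for White: Kxh8, Kf8, Kh7, Kg7.
White is in check but has 4 legal moves → neither.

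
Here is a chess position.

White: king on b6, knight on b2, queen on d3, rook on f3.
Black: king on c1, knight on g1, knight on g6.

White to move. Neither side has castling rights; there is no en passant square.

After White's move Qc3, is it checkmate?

no

After Qc3: black king on c1; in check: yes, from the white queen on c3.
Black has 1 legal reply: Kb1.
In check but a legal move exists → not checkmate.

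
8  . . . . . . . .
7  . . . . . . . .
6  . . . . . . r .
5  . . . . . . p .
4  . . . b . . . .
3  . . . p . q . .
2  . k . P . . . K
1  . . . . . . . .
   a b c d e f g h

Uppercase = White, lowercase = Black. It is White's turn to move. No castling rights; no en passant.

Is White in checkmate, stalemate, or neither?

stalemate

White to move; white king on h2.
In check: no.
King squares — g1: attacked by Bd4; h1: attacked by Qf3; g2: attacked by Qf3; g3: attacked by Qf3; h3: attacked by Qf3.
Legal moves for White: none.
Not in check and no legal moves → stalemate.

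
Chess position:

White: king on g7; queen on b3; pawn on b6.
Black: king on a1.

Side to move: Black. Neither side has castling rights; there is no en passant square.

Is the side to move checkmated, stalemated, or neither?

stalemate

Black to move; black king on a1.
In check: no.
King squares — b1: attacked by Qb3; a2: attacked by Qb3; b2: attacked by Qb3.
Legal moves for Black: none.
Not in check and no legal moves → stalemate.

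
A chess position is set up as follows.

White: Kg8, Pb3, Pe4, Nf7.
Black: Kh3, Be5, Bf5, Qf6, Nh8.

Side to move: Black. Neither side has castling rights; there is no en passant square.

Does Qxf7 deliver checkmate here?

yes

After Qxf7: white king on g8; in check: yes, from the black queen on f7.
King squares — f7: attacked by Nh8; g7: attacked by Be5; h7: attacked by Bf5; f8: attacked by Qf7; h8: attacked by Be5.
White has no legal moves → checkmate.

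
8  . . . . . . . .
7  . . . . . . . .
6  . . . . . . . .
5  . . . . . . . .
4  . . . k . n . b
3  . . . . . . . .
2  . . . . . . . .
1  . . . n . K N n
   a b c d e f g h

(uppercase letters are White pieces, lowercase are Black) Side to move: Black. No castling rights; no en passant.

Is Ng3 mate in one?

no

After Ng3: white king on f1; in check: yes, from the black knight on g3.
White has 1 legal reply: Ke1.
In check but a legal move exists → not checkmate.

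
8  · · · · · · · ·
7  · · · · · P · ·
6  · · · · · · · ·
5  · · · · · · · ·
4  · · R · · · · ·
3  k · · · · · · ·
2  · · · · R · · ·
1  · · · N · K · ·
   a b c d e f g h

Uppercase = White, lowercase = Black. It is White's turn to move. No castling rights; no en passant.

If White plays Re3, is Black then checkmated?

no

After Re3: black king on a3; in check: yes, from the white rook on e3.
Black has 1 legal reply: Ka2.
In check but a legal move exists → not checkmate.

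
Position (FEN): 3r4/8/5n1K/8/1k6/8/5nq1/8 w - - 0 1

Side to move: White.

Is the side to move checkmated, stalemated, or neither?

stalemate

White to move; white king on h6.
In check: no.
King squares — g5: attacked by Qg2; h5: attacked by Nf6; g6: attacked by Qg2; g7: attacked by Qg2; h7: attacked by Nf6.
Legal moves for White: none.
Not in check and no legal moves → stalemate.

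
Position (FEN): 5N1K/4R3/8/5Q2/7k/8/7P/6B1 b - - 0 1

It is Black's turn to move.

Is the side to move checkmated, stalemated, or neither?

Black to move; black king on h4.
In check: no.
King squares — g3: attacked by Ph2; h3: attacked by Qf5; g4: attacked by Qf5; g5: attacked by Qf5; h5: attacked by Qf5.
Legal moves for Black: none.
Not in check and no legal moves → stalemate.

stalemate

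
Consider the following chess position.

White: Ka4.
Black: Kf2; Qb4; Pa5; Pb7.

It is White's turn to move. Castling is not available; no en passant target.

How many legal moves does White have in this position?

White to move; king on a4.
In check: yes, from the black queen on b4.
Legal moves: none.
Count: 0.

0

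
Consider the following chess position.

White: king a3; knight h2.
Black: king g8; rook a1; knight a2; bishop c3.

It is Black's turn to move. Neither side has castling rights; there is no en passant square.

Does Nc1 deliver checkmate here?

yes

After Nc1: white king on a3; in check: yes, from the black rook on a1.
King squares — a2: attacked by Ra1; b2: attacked by Bc3; b3: attacked by Nc1; a4: attacked by Ra1; b4: attacked by Bc3.
White has no legal moves → checkmate.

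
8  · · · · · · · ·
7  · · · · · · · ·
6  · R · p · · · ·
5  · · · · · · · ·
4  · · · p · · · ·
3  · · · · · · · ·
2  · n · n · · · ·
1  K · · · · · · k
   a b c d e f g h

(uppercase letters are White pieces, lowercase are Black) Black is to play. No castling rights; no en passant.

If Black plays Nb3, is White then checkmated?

no

After Nb3: white king on a1; in check: yes, from the black knight on b3.
White has 4 legal replies: Kxb2, Ka2, Kb1, Rxb3.
In check but a legal move exists → not checkmate.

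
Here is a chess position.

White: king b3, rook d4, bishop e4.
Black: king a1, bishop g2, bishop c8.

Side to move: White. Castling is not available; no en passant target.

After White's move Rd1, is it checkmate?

yes

After Rd1: black king on a1; in check: yes, from the white rook on d1.
King squares — b1: attacked by Rd1; a2: attacked by Kb3; b2: attacked by Kb3.
Black has no legal moves → checkmate.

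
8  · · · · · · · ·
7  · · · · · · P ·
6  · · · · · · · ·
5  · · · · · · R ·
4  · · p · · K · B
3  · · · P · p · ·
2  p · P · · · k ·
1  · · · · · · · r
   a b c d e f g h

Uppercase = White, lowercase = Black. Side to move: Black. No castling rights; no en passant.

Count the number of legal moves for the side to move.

Black to move; king on g2.
In check: yes, from the white rook on g5.
Legal moves: Kh3, Kh2, Kf1.
Count: 3.

3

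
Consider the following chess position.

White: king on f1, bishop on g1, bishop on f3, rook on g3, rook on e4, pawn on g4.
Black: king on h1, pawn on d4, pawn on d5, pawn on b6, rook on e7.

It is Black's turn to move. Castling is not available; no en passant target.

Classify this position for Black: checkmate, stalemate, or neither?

Black to move; black king on h1.
In check: yes, from the white bishop on f3.
King squares — g1: attacked by Kf1; g2: attacked by Kf1; h2: attacked by Bg1.
Legal moves for Black: none.
In check with no legal moves → checkmate.

checkmate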